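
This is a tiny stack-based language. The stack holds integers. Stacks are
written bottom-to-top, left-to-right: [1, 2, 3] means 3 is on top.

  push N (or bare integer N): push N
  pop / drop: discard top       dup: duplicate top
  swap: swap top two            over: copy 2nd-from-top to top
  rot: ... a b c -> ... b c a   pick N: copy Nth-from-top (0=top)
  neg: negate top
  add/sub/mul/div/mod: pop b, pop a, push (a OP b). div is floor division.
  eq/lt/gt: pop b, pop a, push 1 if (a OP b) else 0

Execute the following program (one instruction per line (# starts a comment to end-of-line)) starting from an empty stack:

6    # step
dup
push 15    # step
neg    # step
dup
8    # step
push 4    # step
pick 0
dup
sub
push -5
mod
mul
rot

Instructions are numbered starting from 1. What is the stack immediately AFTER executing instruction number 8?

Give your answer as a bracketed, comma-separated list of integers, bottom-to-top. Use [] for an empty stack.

Answer: [6, 6, -15, -15, 8, 4, 4]

Derivation:
Step 1 ('6'): [6]
Step 2 ('dup'): [6, 6]
Step 3 ('push 15'): [6, 6, 15]
Step 4 ('neg'): [6, 6, -15]
Step 5 ('dup'): [6, 6, -15, -15]
Step 6 ('8'): [6, 6, -15, -15, 8]
Step 7 ('push 4'): [6, 6, -15, -15, 8, 4]
Step 8 ('pick 0'): [6, 6, -15, -15, 8, 4, 4]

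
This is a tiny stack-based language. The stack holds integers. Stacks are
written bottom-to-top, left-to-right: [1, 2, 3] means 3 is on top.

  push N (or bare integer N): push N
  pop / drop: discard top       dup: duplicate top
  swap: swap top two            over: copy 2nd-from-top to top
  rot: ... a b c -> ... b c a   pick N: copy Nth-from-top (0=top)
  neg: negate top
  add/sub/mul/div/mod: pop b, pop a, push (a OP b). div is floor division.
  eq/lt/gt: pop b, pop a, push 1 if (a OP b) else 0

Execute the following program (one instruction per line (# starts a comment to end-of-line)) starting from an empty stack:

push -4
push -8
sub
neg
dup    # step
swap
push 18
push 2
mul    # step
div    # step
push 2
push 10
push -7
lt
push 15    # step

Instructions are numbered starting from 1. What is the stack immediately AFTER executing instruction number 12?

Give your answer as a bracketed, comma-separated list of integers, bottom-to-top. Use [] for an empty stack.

Answer: [-4, -1, 2, 10]

Derivation:
Step 1 ('push -4'): [-4]
Step 2 ('push -8'): [-4, -8]
Step 3 ('sub'): [4]
Step 4 ('neg'): [-4]
Step 5 ('dup'): [-4, -4]
Step 6 ('swap'): [-4, -4]
Step 7 ('push 18'): [-4, -4, 18]
Step 8 ('push 2'): [-4, -4, 18, 2]
Step 9 ('mul'): [-4, -4, 36]
Step 10 ('div'): [-4, -1]
Step 11 ('push 2'): [-4, -1, 2]
Step 12 ('push 10'): [-4, -1, 2, 10]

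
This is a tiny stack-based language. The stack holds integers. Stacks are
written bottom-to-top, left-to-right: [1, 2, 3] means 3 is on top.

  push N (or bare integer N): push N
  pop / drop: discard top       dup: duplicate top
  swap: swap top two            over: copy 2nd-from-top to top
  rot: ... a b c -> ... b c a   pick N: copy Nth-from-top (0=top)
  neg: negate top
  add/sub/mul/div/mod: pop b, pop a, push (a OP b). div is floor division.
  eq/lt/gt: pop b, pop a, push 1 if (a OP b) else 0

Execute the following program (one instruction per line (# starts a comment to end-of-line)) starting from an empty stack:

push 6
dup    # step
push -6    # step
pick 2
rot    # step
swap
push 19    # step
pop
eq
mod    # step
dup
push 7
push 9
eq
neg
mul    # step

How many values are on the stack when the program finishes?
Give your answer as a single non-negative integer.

Answer: 3

Derivation:
After 'push 6': stack = [6] (depth 1)
After 'dup': stack = [6, 6] (depth 2)
After 'push -6': stack = [6, 6, -6] (depth 3)
After 'pick 2': stack = [6, 6, -6, 6] (depth 4)
After 'rot': stack = [6, -6, 6, 6] (depth 4)
After 'swap': stack = [6, -6, 6, 6] (depth 4)
After 'push 19': stack = [6, -6, 6, 6, 19] (depth 5)
After 'pop': stack = [6, -6, 6, 6] (depth 4)
After 'eq': stack = [6, -6, 1] (depth 3)
After 'mod': stack = [6, 0] (depth 2)
After 'dup': stack = [6, 0, 0] (depth 3)
After 'push 7': stack = [6, 0, 0, 7] (depth 4)
After 'push 9': stack = [6, 0, 0, 7, 9] (depth 5)
After 'eq': stack = [6, 0, 0, 0] (depth 4)
After 'neg': stack = [6, 0, 0, 0] (depth 4)
After 'mul': stack = [6, 0, 0] (depth 3)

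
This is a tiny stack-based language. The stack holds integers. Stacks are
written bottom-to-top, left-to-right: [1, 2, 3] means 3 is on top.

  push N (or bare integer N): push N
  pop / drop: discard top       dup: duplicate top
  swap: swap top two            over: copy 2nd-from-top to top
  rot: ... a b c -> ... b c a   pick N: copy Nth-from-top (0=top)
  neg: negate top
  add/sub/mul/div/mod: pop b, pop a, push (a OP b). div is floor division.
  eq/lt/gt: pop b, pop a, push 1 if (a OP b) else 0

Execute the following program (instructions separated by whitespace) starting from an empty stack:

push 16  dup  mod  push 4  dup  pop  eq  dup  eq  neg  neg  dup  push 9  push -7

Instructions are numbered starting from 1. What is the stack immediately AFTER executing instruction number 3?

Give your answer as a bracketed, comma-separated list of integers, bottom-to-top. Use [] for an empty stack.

Step 1 ('push 16'): [16]
Step 2 ('dup'): [16, 16]
Step 3 ('mod'): [0]

Answer: [0]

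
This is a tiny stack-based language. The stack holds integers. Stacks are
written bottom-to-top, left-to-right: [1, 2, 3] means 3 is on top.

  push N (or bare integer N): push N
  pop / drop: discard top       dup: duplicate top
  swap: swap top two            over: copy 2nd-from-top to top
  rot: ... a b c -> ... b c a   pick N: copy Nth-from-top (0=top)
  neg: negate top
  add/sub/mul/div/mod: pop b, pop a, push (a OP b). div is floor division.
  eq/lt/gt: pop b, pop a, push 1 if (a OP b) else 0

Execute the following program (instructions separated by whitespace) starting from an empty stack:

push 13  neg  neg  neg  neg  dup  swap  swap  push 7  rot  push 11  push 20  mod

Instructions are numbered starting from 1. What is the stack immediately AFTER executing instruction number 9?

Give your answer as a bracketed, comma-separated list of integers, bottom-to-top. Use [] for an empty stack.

Step 1 ('push 13'): [13]
Step 2 ('neg'): [-13]
Step 3 ('neg'): [13]
Step 4 ('neg'): [-13]
Step 5 ('neg'): [13]
Step 6 ('dup'): [13, 13]
Step 7 ('swap'): [13, 13]
Step 8 ('swap'): [13, 13]
Step 9 ('push 7'): [13, 13, 7]

Answer: [13, 13, 7]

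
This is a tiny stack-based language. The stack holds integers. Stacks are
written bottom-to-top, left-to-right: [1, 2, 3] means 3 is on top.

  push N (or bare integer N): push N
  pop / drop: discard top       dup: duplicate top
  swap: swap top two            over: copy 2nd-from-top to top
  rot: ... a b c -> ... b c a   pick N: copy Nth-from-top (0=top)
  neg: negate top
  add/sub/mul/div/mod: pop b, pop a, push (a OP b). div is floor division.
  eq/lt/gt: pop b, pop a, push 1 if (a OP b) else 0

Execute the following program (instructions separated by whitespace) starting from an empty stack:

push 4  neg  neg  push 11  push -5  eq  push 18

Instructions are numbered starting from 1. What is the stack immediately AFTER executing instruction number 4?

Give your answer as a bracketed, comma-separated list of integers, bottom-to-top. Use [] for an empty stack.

Answer: [4, 11]

Derivation:
Step 1 ('push 4'): [4]
Step 2 ('neg'): [-4]
Step 3 ('neg'): [4]
Step 4 ('push 11'): [4, 11]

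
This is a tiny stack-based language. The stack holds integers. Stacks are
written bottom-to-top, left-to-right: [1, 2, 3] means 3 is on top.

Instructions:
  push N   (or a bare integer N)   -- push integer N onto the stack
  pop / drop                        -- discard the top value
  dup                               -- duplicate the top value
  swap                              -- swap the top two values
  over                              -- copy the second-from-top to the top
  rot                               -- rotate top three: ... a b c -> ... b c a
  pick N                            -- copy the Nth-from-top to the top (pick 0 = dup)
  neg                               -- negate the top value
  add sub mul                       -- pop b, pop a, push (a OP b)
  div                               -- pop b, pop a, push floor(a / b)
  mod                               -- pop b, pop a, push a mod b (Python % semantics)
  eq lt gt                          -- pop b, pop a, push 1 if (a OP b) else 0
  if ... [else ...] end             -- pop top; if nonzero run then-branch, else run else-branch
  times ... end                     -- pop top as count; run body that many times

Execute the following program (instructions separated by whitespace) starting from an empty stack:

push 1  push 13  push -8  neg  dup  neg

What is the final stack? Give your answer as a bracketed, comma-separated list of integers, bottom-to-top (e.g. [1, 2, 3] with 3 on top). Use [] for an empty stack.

Answer: [1, 13, 8, -8]

Derivation:
After 'push 1': [1]
After 'push 13': [1, 13]
After 'push -8': [1, 13, -8]
After 'neg': [1, 13, 8]
After 'dup': [1, 13, 8, 8]
After 'neg': [1, 13, 8, -8]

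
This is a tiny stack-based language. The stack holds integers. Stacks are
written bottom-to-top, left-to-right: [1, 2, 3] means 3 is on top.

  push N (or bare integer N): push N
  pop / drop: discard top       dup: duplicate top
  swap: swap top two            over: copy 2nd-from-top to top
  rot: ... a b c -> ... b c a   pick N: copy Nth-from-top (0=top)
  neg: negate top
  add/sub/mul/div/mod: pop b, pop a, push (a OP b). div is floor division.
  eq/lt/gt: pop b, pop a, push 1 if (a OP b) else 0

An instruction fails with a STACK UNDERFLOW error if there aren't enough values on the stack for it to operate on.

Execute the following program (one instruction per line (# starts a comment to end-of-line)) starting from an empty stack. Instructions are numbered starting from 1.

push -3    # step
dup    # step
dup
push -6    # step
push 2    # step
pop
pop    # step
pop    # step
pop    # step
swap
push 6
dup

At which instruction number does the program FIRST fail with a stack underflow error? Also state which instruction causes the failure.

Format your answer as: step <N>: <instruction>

Answer: step 10: swap

Derivation:
Step 1 ('push -3'): stack = [-3], depth = 1
Step 2 ('dup'): stack = [-3, -3], depth = 2
Step 3 ('dup'): stack = [-3, -3, -3], depth = 3
Step 4 ('push -6'): stack = [-3, -3, -3, -6], depth = 4
Step 5 ('push 2'): stack = [-3, -3, -3, -6, 2], depth = 5
Step 6 ('pop'): stack = [-3, -3, -3, -6], depth = 4
Step 7 ('pop'): stack = [-3, -3, -3], depth = 3
Step 8 ('pop'): stack = [-3, -3], depth = 2
Step 9 ('pop'): stack = [-3], depth = 1
Step 10 ('swap'): needs 2 value(s) but depth is 1 — STACK UNDERFLOW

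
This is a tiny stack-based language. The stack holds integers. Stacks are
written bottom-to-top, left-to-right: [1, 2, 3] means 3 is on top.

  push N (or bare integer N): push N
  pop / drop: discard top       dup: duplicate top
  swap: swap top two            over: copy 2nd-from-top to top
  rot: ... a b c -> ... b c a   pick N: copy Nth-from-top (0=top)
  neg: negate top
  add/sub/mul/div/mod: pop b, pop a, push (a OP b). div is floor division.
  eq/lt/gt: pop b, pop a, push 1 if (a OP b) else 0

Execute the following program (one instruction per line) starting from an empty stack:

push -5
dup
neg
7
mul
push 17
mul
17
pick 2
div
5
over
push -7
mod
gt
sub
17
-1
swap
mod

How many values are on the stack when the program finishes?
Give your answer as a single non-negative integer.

After 'push -5': stack = [-5] (depth 1)
After 'dup': stack = [-5, -5] (depth 2)
After 'neg': stack = [-5, 5] (depth 2)
After 'push 7': stack = [-5, 5, 7] (depth 3)
After 'mul': stack = [-5, 35] (depth 2)
After 'push 17': stack = [-5, 35, 17] (depth 3)
After 'mul': stack = [-5, 595] (depth 2)
After 'push 17': stack = [-5, 595, 17] (depth 3)
After 'pick 2': stack = [-5, 595, 17, -5] (depth 4)
After 'div': stack = [-5, 595, -4] (depth 3)
After 'push 5': stack = [-5, 595, -4, 5] (depth 4)
After 'over': stack = [-5, 595, -4, 5, -4] (depth 5)
After 'push -7': stack = [-5, 595, -4, 5, -4, -7] (depth 6)
After 'mod': stack = [-5, 595, -4, 5, -4] (depth 5)
After 'gt': stack = [-5, 595, -4, 1] (depth 4)
After 'sub': stack = [-5, 595, -5] (depth 3)
After 'push 17': stack = [-5, 595, -5, 17] (depth 4)
After 'push -1': stack = [-5, 595, -5, 17, -1] (depth 5)
After 'swap': stack = [-5, 595, -5, -1, 17] (depth 5)
After 'mod': stack = [-5, 595, -5, 16] (depth 4)

Answer: 4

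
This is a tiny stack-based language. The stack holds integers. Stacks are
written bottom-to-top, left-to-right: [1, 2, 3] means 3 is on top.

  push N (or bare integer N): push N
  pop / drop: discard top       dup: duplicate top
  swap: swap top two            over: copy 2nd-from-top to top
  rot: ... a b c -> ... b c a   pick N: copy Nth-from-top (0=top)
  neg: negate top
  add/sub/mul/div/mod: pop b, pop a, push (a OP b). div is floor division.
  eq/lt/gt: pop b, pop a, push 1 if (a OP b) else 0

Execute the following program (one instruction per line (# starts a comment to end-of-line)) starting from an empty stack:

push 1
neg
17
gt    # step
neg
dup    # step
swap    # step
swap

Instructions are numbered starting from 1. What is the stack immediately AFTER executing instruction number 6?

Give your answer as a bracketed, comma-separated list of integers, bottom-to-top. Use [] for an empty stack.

Answer: [0, 0]

Derivation:
Step 1 ('push 1'): [1]
Step 2 ('neg'): [-1]
Step 3 ('17'): [-1, 17]
Step 4 ('gt'): [0]
Step 5 ('neg'): [0]
Step 6 ('dup'): [0, 0]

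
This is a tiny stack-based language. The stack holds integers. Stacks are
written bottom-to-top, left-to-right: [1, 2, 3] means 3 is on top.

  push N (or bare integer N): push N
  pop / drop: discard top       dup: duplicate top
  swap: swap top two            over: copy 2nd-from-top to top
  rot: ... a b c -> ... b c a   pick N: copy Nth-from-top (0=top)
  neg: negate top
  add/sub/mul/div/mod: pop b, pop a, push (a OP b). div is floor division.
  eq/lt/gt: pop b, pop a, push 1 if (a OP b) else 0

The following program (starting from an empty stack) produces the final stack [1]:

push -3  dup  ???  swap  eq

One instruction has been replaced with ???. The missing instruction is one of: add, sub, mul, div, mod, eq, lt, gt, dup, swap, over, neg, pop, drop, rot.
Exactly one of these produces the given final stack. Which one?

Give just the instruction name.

Answer: swap

Derivation:
Stack before ???: [-3, -3]
Stack after ???:  [-3, -3]
The instruction that transforms [-3, -3] -> [-3, -3] is: swap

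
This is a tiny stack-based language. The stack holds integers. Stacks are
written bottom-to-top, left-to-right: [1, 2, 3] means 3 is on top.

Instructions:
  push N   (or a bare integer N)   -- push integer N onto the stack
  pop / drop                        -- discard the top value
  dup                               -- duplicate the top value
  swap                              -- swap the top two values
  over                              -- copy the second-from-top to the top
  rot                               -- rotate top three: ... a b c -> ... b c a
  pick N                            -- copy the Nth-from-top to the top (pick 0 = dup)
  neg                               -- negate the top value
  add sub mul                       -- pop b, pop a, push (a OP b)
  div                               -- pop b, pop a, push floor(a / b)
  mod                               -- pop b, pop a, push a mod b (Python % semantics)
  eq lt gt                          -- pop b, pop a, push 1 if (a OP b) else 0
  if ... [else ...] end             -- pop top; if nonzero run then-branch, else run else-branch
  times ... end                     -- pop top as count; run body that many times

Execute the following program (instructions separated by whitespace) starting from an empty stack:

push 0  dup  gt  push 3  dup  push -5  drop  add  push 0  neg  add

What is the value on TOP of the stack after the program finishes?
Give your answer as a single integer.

Answer: 6

Derivation:
After 'push 0': [0]
After 'dup': [0, 0]
After 'gt': [0]
After 'push 3': [0, 3]
After 'dup': [0, 3, 3]
After 'push -5': [0, 3, 3, -5]
After 'drop': [0, 3, 3]
After 'add': [0, 6]
After 'push 0': [0, 6, 0]
After 'neg': [0, 6, 0]
After 'add': [0, 6]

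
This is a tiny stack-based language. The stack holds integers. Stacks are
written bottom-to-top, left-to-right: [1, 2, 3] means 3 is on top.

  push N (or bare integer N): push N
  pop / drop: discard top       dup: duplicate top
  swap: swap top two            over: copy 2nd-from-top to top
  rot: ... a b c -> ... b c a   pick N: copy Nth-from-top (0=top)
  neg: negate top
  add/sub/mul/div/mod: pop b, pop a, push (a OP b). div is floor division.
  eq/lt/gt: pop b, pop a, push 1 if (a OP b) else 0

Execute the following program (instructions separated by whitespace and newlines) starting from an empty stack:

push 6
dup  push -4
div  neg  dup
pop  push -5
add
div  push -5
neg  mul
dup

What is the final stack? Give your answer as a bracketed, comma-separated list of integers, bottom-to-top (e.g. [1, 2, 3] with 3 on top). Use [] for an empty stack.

Answer: [-10, -10]

Derivation:
After 'push 6': [6]
After 'dup': [6, 6]
After 'push -4': [6, 6, -4]
After 'div': [6, -2]
After 'neg': [6, 2]
After 'dup': [6, 2, 2]
After 'pop': [6, 2]
After 'push -5': [6, 2, -5]
After 'add': [6, -3]
After 'div': [-2]
After 'push -5': [-2, -5]
After 'neg': [-2, 5]
After 'mul': [-10]
After 'dup': [-10, -10]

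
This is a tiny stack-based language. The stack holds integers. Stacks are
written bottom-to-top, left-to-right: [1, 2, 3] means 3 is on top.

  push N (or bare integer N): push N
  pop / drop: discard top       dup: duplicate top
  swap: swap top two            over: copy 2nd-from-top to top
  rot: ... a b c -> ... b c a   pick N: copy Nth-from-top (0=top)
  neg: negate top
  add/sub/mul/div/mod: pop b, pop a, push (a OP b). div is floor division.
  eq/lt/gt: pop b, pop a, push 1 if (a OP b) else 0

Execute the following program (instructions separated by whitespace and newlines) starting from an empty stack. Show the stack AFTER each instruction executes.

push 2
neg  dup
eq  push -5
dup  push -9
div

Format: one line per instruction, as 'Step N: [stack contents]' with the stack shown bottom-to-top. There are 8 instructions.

Step 1: [2]
Step 2: [-2]
Step 3: [-2, -2]
Step 4: [1]
Step 5: [1, -5]
Step 6: [1, -5, -5]
Step 7: [1, -5, -5, -9]
Step 8: [1, -5, 0]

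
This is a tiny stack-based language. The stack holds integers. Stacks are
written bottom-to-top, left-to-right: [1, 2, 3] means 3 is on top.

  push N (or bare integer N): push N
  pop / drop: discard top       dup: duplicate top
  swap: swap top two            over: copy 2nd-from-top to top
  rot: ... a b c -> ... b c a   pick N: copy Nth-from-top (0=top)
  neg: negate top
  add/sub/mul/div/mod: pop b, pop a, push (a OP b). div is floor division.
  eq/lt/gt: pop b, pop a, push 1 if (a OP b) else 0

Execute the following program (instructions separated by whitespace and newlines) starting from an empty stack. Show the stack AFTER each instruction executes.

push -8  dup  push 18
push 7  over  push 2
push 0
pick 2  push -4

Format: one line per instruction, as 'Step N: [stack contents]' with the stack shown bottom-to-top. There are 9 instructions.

Step 1: [-8]
Step 2: [-8, -8]
Step 3: [-8, -8, 18]
Step 4: [-8, -8, 18, 7]
Step 5: [-8, -8, 18, 7, 18]
Step 6: [-8, -8, 18, 7, 18, 2]
Step 7: [-8, -8, 18, 7, 18, 2, 0]
Step 8: [-8, -8, 18, 7, 18, 2, 0, 18]
Step 9: [-8, -8, 18, 7, 18, 2, 0, 18, -4]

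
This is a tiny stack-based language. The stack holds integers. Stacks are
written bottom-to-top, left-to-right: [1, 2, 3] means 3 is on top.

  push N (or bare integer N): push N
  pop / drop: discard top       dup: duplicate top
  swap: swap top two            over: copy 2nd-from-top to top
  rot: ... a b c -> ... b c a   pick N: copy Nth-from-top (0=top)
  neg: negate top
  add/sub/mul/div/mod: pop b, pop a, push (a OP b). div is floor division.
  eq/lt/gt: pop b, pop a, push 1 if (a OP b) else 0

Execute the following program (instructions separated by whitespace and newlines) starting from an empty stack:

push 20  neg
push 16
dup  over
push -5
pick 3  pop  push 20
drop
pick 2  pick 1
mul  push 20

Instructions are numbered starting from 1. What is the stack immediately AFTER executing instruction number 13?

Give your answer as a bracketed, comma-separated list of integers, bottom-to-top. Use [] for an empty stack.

Step 1 ('push 20'): [20]
Step 2 ('neg'): [-20]
Step 3 ('push 16'): [-20, 16]
Step 4 ('dup'): [-20, 16, 16]
Step 5 ('over'): [-20, 16, 16, 16]
Step 6 ('push -5'): [-20, 16, 16, 16, -5]
Step 7 ('pick 3'): [-20, 16, 16, 16, -5, 16]
Step 8 ('pop'): [-20, 16, 16, 16, -5]
Step 9 ('push 20'): [-20, 16, 16, 16, -5, 20]
Step 10 ('drop'): [-20, 16, 16, 16, -5]
Step 11 ('pick 2'): [-20, 16, 16, 16, -5, 16]
Step 12 ('pick 1'): [-20, 16, 16, 16, -5, 16, -5]
Step 13 ('mul'): [-20, 16, 16, 16, -5, -80]

Answer: [-20, 16, 16, 16, -5, -80]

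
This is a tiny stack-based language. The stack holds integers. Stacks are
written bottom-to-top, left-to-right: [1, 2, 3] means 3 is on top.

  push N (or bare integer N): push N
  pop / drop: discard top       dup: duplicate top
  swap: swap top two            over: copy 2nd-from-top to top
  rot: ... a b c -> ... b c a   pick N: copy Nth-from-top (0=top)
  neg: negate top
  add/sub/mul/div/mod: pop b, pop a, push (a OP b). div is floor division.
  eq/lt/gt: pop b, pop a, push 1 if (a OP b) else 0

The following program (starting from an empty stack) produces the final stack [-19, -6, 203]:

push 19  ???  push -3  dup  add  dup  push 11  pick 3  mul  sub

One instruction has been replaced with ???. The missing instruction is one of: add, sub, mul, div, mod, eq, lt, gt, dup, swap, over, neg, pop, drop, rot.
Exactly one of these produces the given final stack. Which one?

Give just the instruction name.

Stack before ???: [19]
Stack after ???:  [-19]
The instruction that transforms [19] -> [-19] is: neg

Answer: neg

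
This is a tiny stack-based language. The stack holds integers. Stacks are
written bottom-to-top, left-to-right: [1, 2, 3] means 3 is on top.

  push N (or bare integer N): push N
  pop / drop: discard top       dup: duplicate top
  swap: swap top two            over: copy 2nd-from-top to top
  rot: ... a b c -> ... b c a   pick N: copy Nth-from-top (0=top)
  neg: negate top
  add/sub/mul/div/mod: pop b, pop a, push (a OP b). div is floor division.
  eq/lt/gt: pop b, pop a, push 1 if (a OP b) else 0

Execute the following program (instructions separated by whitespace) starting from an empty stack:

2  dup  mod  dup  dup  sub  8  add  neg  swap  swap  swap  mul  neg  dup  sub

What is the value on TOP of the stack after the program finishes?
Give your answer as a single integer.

Answer: 0

Derivation:
After 'push 2': [2]
After 'dup': [2, 2]
After 'mod': [0]
After 'dup': [0, 0]
After 'dup': [0, 0, 0]
After 'sub': [0, 0]
After 'push 8': [0, 0, 8]
After 'add': [0, 8]
After 'neg': [0, -8]
After 'swap': [-8, 0]
After 'swap': [0, -8]
After 'swap': [-8, 0]
After 'mul': [0]
After 'neg': [0]
After 'dup': [0, 0]
After 'sub': [0]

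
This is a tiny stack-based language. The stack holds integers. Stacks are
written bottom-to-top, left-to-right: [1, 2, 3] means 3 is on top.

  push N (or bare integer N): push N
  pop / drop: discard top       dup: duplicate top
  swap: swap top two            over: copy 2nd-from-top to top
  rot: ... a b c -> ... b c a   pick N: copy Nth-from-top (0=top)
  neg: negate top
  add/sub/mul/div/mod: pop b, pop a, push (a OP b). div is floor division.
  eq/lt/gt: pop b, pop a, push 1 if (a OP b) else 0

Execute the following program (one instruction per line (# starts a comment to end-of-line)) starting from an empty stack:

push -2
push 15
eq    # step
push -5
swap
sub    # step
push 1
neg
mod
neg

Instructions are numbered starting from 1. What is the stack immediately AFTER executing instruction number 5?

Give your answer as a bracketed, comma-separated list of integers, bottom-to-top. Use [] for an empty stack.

Answer: [-5, 0]

Derivation:
Step 1 ('push -2'): [-2]
Step 2 ('push 15'): [-2, 15]
Step 3 ('eq'): [0]
Step 4 ('push -5'): [0, -5]
Step 5 ('swap'): [-5, 0]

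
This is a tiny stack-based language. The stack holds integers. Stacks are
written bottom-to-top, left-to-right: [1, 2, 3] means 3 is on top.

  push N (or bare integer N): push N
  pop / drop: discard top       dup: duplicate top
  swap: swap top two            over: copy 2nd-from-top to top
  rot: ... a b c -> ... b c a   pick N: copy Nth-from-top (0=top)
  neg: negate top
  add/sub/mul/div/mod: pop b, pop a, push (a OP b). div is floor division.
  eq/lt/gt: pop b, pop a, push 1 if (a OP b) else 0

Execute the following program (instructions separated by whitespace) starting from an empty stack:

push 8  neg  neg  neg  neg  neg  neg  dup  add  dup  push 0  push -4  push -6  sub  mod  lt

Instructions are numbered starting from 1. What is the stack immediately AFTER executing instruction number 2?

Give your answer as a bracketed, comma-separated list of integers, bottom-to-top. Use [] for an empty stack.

Answer: [-8]

Derivation:
Step 1 ('push 8'): [8]
Step 2 ('neg'): [-8]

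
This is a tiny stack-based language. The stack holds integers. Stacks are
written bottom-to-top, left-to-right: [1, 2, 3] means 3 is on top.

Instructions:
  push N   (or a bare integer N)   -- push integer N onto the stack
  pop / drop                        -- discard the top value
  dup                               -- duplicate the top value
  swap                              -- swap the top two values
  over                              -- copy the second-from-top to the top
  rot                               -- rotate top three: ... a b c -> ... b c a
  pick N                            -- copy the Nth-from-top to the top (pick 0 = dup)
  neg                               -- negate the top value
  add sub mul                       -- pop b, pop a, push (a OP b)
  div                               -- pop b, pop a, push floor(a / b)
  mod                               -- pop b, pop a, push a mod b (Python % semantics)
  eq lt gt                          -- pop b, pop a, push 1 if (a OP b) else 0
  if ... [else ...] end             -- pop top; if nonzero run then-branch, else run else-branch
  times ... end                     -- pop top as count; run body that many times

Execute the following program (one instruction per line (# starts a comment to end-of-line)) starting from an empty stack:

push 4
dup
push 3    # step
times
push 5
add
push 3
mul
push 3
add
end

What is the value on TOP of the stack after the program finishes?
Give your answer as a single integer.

Answer: 342

Derivation:
After 'push 4': [4]
After 'dup': [4, 4]
After 'push 3': [4, 4, 3]
After 'times': [4, 4]
After 'push 5': [4, 4, 5]
After 'add': [4, 9]
After 'push 3': [4, 9, 3]
After 'mul': [4, 27]
After 'push 3': [4, 27, 3]
After 'add': [4, 30]
  ...
After 'push 3': [4, 35, 3]
After 'mul': [4, 105]
After 'push 3': [4, 105, 3]
After 'add': [4, 108]
After 'push 5': [4, 108, 5]
After 'add': [4, 113]
After 'push 3': [4, 113, 3]
After 'mul': [4, 339]
After 'push 3': [4, 339, 3]
After 'add': [4, 342]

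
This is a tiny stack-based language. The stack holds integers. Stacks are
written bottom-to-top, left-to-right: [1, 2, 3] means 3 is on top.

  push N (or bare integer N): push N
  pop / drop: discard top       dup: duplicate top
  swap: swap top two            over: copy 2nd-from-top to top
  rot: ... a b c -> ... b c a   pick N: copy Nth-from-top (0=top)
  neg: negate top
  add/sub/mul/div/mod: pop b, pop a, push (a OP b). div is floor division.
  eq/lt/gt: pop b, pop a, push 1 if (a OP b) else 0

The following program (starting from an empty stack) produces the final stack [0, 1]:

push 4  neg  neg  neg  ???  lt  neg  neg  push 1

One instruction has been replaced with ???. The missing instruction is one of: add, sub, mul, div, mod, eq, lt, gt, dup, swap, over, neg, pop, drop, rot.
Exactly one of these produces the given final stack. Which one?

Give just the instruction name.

Stack before ???: [-4]
Stack after ???:  [-4, -4]
The instruction that transforms [-4] -> [-4, -4] is: dup

Answer: dup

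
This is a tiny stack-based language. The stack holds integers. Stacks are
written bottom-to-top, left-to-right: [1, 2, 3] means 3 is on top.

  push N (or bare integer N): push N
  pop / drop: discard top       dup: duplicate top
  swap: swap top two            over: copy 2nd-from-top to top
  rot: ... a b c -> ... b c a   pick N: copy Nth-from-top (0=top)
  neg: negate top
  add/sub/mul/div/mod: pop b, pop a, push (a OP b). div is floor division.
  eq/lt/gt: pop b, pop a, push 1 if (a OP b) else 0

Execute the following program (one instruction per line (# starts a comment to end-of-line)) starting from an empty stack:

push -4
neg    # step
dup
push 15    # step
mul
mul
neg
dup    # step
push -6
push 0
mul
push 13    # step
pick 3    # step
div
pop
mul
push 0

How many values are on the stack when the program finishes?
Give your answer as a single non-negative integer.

After 'push -4': stack = [-4] (depth 1)
After 'neg': stack = [4] (depth 1)
After 'dup': stack = [4, 4] (depth 2)
After 'push 15': stack = [4, 4, 15] (depth 3)
After 'mul': stack = [4, 60] (depth 2)
After 'mul': stack = [240] (depth 1)
After 'neg': stack = [-240] (depth 1)
After 'dup': stack = [-240, -240] (depth 2)
After 'push -6': stack = [-240, -240, -6] (depth 3)
After 'push 0': stack = [-240, -240, -6, 0] (depth 4)
After 'mul': stack = [-240, -240, 0] (depth 3)
After 'push 13': stack = [-240, -240, 0, 13] (depth 4)
After 'pick 3': stack = [-240, -240, 0, 13, -240] (depth 5)
After 'div': stack = [-240, -240, 0, -1] (depth 4)
After 'pop': stack = [-240, -240, 0] (depth 3)
After 'mul': stack = [-240, 0] (depth 2)
After 'push 0': stack = [-240, 0, 0] (depth 3)

Answer: 3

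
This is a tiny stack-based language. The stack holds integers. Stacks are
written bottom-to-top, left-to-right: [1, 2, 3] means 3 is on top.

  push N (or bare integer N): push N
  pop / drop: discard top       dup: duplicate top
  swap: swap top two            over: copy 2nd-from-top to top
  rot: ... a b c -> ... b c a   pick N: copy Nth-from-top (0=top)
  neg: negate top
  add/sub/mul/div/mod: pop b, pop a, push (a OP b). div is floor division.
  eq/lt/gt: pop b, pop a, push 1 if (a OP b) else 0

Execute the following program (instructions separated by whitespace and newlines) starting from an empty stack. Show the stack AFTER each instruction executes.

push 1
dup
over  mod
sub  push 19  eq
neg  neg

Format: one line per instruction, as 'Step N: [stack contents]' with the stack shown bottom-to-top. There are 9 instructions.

Step 1: [1]
Step 2: [1, 1]
Step 3: [1, 1, 1]
Step 4: [1, 0]
Step 5: [1]
Step 6: [1, 19]
Step 7: [0]
Step 8: [0]
Step 9: [0]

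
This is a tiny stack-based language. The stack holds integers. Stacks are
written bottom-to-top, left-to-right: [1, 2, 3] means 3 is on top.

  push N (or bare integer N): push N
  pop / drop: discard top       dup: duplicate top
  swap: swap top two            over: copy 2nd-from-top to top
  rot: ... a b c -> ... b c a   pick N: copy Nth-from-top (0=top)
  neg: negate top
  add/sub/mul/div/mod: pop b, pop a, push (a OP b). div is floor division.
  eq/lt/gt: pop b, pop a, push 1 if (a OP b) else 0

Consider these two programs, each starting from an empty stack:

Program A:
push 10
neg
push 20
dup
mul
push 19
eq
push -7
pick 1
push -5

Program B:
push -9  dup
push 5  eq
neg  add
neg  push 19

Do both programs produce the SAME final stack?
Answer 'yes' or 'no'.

Answer: no

Derivation:
Program A trace:
  After 'push 10': [10]
  After 'neg': [-10]
  After 'push 20': [-10, 20]
  After 'dup': [-10, 20, 20]
  After 'mul': [-10, 400]
  After 'push 19': [-10, 400, 19]
  After 'eq': [-10, 0]
  After 'push -7': [-10, 0, -7]
  After 'pick 1': [-10, 0, -7, 0]
  After 'push -5': [-10, 0, -7, 0, -5]
Program A final stack: [-10, 0, -7, 0, -5]

Program B trace:
  After 'push -9': [-9]
  After 'dup': [-9, -9]
  After 'push 5': [-9, -9, 5]
  After 'eq': [-9, 0]
  After 'neg': [-9, 0]
  After 'add': [-9]
  After 'neg': [9]
  After 'push 19': [9, 19]
Program B final stack: [9, 19]
Same: no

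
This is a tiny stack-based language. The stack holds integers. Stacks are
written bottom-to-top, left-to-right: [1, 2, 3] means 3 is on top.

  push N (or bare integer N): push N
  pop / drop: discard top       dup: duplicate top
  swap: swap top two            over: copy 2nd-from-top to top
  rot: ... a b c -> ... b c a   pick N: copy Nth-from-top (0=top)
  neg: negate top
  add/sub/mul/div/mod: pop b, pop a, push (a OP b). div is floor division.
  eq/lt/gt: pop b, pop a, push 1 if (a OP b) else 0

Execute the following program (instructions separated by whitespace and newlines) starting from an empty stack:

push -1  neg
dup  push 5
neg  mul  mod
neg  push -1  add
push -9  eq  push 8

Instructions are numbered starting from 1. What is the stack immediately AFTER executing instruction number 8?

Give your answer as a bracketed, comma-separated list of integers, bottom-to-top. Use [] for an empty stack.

Answer: [4]

Derivation:
Step 1 ('push -1'): [-1]
Step 2 ('neg'): [1]
Step 3 ('dup'): [1, 1]
Step 4 ('push 5'): [1, 1, 5]
Step 5 ('neg'): [1, 1, -5]
Step 6 ('mul'): [1, -5]
Step 7 ('mod'): [-4]
Step 8 ('neg'): [4]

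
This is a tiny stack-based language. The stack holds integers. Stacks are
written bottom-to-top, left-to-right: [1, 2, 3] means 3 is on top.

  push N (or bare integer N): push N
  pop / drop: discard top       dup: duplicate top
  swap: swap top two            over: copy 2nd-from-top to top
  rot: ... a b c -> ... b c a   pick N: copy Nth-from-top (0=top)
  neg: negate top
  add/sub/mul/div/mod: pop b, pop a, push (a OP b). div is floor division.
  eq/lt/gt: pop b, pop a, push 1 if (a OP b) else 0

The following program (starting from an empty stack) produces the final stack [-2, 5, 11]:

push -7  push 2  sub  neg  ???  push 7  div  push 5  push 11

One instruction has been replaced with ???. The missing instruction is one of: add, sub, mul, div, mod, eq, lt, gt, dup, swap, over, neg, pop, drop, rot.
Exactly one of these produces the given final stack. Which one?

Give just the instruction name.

Stack before ???: [9]
Stack after ???:  [-9]
The instruction that transforms [9] -> [-9] is: neg

Answer: neg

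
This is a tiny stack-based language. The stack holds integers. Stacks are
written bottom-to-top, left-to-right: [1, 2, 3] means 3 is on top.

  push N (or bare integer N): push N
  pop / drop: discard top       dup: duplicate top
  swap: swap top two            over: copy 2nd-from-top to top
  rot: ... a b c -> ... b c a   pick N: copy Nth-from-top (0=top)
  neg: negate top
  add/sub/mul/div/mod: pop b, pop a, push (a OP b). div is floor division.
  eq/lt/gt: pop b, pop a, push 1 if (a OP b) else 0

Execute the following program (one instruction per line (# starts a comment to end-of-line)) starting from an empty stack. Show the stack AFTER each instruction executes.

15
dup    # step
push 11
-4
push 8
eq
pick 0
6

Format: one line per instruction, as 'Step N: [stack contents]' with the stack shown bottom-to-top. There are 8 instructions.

Step 1: [15]
Step 2: [15, 15]
Step 3: [15, 15, 11]
Step 4: [15, 15, 11, -4]
Step 5: [15, 15, 11, -4, 8]
Step 6: [15, 15, 11, 0]
Step 7: [15, 15, 11, 0, 0]
Step 8: [15, 15, 11, 0, 0, 6]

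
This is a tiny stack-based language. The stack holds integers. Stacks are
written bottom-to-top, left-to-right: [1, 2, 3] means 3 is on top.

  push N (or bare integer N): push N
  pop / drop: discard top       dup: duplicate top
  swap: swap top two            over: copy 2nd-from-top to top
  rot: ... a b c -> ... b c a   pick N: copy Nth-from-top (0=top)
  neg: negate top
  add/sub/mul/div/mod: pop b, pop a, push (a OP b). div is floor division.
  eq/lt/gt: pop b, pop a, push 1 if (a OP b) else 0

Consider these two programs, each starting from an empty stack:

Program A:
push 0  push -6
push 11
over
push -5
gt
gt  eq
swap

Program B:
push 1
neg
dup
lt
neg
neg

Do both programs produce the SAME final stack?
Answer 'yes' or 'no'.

Answer: no

Derivation:
Program A trace:
  After 'push 0': [0]
  After 'push -6': [0, -6]
  After 'push 11': [0, -6, 11]
  After 'over': [0, -6, 11, -6]
  After 'push -5': [0, -6, 11, -6, -5]
  After 'gt': [0, -6, 11, 0]
  After 'gt': [0, -6, 1]
  After 'eq': [0, 0]
  After 'swap': [0, 0]
Program A final stack: [0, 0]

Program B trace:
  After 'push 1': [1]
  After 'neg': [-1]
  After 'dup': [-1, -1]
  After 'lt': [0]
  After 'neg': [0]
  After 'neg': [0]
Program B final stack: [0]
Same: no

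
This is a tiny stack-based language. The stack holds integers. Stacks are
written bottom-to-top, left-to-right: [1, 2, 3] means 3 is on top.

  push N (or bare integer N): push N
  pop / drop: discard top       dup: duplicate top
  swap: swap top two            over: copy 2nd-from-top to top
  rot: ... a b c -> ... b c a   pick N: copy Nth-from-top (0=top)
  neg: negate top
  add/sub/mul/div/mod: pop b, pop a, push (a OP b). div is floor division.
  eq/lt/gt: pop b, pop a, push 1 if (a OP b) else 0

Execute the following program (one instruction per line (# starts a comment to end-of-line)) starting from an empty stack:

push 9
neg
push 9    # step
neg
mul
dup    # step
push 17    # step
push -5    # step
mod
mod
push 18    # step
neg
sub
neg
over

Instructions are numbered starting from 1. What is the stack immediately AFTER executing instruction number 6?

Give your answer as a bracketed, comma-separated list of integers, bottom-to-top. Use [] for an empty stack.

Answer: [81, 81]

Derivation:
Step 1 ('push 9'): [9]
Step 2 ('neg'): [-9]
Step 3 ('push 9'): [-9, 9]
Step 4 ('neg'): [-9, -9]
Step 5 ('mul'): [81]
Step 6 ('dup'): [81, 81]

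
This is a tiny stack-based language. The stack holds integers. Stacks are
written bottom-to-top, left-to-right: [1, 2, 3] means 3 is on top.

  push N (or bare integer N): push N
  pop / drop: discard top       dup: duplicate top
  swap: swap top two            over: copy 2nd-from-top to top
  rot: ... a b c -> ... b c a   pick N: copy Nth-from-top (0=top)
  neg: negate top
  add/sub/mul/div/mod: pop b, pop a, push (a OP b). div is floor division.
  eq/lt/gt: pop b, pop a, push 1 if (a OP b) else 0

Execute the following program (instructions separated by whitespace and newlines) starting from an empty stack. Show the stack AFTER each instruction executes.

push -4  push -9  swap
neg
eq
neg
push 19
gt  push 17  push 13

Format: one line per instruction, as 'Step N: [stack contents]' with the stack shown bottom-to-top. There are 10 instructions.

Step 1: [-4]
Step 2: [-4, -9]
Step 3: [-9, -4]
Step 4: [-9, 4]
Step 5: [0]
Step 6: [0]
Step 7: [0, 19]
Step 8: [0]
Step 9: [0, 17]
Step 10: [0, 17, 13]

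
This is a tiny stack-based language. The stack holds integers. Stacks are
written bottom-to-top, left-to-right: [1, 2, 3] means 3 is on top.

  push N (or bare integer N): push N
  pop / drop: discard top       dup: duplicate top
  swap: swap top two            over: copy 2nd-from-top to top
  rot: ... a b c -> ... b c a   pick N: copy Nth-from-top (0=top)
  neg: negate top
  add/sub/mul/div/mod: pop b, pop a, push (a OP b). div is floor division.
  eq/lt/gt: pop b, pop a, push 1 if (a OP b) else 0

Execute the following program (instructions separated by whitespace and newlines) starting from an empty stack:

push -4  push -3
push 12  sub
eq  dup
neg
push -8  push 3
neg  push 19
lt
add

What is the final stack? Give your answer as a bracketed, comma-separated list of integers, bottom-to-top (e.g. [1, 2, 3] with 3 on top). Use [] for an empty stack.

Answer: [0, 0, -7]

Derivation:
After 'push -4': [-4]
After 'push -3': [-4, -3]
After 'push 12': [-4, -3, 12]
After 'sub': [-4, -15]
After 'eq': [0]
After 'dup': [0, 0]
After 'neg': [0, 0]
After 'push -8': [0, 0, -8]
After 'push 3': [0, 0, -8, 3]
After 'neg': [0, 0, -8, -3]
After 'push 19': [0, 0, -8, -3, 19]
After 'lt': [0, 0, -8, 1]
After 'add': [0, 0, -7]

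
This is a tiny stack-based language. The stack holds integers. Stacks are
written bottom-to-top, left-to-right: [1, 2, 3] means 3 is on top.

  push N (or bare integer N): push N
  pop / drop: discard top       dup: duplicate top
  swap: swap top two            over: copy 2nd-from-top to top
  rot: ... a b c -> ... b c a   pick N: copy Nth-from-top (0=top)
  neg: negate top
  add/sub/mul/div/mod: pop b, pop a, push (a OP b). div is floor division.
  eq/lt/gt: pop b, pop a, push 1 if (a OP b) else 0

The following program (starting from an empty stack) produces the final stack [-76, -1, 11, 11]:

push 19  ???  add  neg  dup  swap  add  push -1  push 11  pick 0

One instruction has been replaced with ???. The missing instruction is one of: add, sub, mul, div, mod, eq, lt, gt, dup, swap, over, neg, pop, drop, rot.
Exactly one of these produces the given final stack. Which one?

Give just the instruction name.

Stack before ???: [19]
Stack after ???:  [19, 19]
The instruction that transforms [19] -> [19, 19] is: dup

Answer: dup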